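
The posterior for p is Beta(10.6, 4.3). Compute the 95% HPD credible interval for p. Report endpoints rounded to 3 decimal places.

[0.489, 0.918]

The posterior is unimodal and skewed, so the HPD interval has equal density at both endpoints and is the shortest 95% interval.
Solving f(0.489) = f(0.918) with F(0.918) − F(0.489) = 0.95 gives [0.489, 0.918].
For comparison, the equal-tailed interval is [0.467, 0.903]; the HPD is narrower and shifted toward the mode.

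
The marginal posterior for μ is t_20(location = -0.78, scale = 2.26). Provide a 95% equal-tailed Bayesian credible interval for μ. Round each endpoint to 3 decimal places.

The t_20 distribution is symmetric; the 95% interval is -0.78 ± t·2.26 with t_{0.975,20} = 2.086.
Half-width: 2.086 × 2.26 = 4.714.
-0.78 − 4.714 = -5.494; -0.78 + 4.714 = 3.934.

[-5.494, 3.934]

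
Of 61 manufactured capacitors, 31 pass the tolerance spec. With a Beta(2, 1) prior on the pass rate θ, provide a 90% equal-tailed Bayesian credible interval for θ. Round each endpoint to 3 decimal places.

[0.413, 0.617]

Posterior: Beta(2+31, 1+30) = Beta(33, 31).
Equal-tailed 90% interval: the 0.05 and 0.95 quantiles of Beta(33, 31).
Posterior mean ≈ 0.516, SD ≈ 0.062; a Normal approximation gives roughly [0.414, 0.618].
Exact: F⁻¹(0.05) = 0.413; F⁻¹(0.95) = 0.617.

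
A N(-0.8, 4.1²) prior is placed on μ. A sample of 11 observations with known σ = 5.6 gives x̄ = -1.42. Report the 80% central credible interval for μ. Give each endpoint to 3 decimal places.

Posterior precision = 1/4.1² + 11/5.6² = 0.0595 + 0.3508 = 0.4103, so posterior SD = 1.5613.
Posterior mean = (-0.8/4.1² + 11·-1.42/5.6²) / 0.4103 = -1.3301.
Interval: -1.3301 ± 1.282 × 1.5613 → [-3.331, 0.671].

[-3.331, 0.671]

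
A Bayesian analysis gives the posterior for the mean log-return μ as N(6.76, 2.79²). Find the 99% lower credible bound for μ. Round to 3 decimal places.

Need L with P(μ ≥ L) = 0.99: L = 6.76 − z_{0.01}·2.79.
z = 2.326; L = 6.76 − 2.326 × 2.79 = 0.269.

0.269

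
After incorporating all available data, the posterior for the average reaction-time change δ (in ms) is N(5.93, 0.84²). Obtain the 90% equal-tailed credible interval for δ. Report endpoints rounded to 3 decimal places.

The posterior is symmetric, so the 90% equal-tailed interval is δ = 5.93 ± z·0.84 with z = 1.645.
Half-width: 1.645 × 0.84 = 1.382.
5.93 − 1.382 = 4.548; 5.93 + 1.382 = 7.312.

[4.548, 7.312]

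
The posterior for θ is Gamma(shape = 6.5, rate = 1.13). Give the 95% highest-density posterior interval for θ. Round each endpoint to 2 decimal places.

The posterior is unimodal and skewed, so the HPD interval has equal density at both endpoints and is the shortest 95% interval.
Solving f(1.81) = f(10.24) with F(10.24) − F(1.81) = 0.95 gives [1.81, 10.24].
For comparison, the equal-tailed interval is [2.22, 10.94]; the HPD is narrower and shifted toward the mode.

[1.81, 10.24]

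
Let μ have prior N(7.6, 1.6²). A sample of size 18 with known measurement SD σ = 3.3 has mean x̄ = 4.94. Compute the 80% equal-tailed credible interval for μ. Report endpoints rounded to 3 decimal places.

Posterior precision = 1/1.6² + 18/3.3² = 0.3906 + 1.6529 = 2.0435, so posterior SD = 0.6995.
Posterior mean = (7.6/1.6² + 18·4.94/3.3²) / 2.0435 = 5.4485.
Interval: 5.4485 ± 1.282 × 0.6995 → [4.552, 6.345].

[4.552, 6.345]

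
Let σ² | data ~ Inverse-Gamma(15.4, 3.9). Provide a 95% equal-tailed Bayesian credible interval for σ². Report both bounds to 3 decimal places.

[0.163, 0.449]

Inverse-Gamma(15.4, 3.9) quantiles: F⁻¹(0.025) and F⁻¹(0.975).
Equivalently, 1/σ² ~ Gamma(15.4, rate = 3.9); invert its 0.975 and 0.025 quantiles.
Posterior mean ≈ 0.271, SD ≈ 0.074; a Normal approximation gives roughly [0.126, 0.416].
Exact: lower = 0.163; upper = 0.449.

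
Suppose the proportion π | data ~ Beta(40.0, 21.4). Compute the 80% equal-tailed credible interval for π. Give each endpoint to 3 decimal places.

Posterior: Beta(40.0, 21.4).
Equal-tailed 80% interval: the 0.1 and 0.9 quantiles of Beta(40.0, 21.4).
Posterior mean ≈ 0.651, SD ≈ 0.060; a Normal approximation gives roughly [0.574, 0.729].
Exact: F⁻¹(0.1) = 0.573; F⁻¹(0.9) = 0.728.

[0.573, 0.728]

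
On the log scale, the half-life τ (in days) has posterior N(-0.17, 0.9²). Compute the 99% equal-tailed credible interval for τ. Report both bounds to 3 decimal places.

[0.083, 8.570]

On the log scale the 99% interval is -0.17 ± 2.576 × 0.9 = [-2.4882, 2.1482].
Exponentiate: [e^-2.4882, e^2.1482] = [0.083, 8.570].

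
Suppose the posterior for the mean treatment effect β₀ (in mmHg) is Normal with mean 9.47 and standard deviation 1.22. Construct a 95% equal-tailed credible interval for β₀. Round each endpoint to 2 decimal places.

[7.08, 11.86]

The posterior is symmetric, so the 95% equal-tailed interval is β₀ = 9.47 ± z·1.22 with z = 1.960.
Half-width: 1.960 × 1.22 = 2.39.
9.47 − 2.39 = 7.08; 9.47 + 2.39 = 11.86.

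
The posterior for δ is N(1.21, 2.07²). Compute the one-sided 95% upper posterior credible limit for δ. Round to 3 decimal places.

4.615

Need U with P(δ ≤ U) = 0.95: U = 1.21 + z_{0.05}·2.07.
z = 1.645; U = 1.21 + 1.645 × 2.07 = 4.615.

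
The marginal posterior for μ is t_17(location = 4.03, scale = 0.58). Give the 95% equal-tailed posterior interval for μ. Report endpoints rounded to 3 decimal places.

[2.806, 5.254]

The t_17 distribution is symmetric; the 95% interval is 4.03 ± t·0.58 with t_{0.975,17} = 2.110.
Half-width: 2.110 × 0.58 = 1.224.
4.03 − 1.224 = 2.806; 4.03 + 1.224 = 5.254.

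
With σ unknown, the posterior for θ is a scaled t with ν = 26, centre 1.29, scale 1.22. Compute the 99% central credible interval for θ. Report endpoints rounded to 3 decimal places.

[-2.100, 4.680]

The t_26 distribution is symmetric; the 99% interval is 1.29 ± t·1.22 with t_{0.995,26} = 2.779.
Half-width: 2.779 × 1.22 = 3.390.
1.29 − 3.390 = -2.100; 1.29 + 3.390 = 4.680.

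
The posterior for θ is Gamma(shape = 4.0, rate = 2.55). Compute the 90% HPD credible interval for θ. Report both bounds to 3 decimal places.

[0.368, 2.724]

The posterior is unimodal and skewed, so the HPD interval has equal density at both endpoints and is the shortest 90% interval.
Solving f(0.368) = f(2.724) with F(2.724) − F(0.368) = 0.90 gives [0.368, 2.724].
For comparison, the equal-tailed interval is [0.536, 3.041]; the HPD is narrower and shifted toward the mode.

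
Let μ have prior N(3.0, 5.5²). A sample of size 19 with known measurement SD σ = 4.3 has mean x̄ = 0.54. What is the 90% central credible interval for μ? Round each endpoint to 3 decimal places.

[-0.980, 2.214]

Posterior precision = 1/5.5² + 19/4.3² = 0.0331 + 1.0276 = 1.0606, so posterior SD = 0.9710.
Posterior mean = (3.0/5.5² + 19·0.54/4.3²) / 1.0606 = 0.6167.
Interval: 0.6167 ± 1.645 × 0.9710 → [-0.980, 2.214].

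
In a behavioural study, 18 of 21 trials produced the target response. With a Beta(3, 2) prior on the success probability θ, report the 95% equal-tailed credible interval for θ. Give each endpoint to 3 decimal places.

Posterior: Beta(3+18, 2+3) = Beta(21, 5).
Equal-tailed 95% interval: the 0.025 and 0.975 quantiles of Beta(21, 5).
Posterior mean ≈ 0.808, SD ≈ 0.076; a Normal approximation gives roughly [0.659, 0.956].
Exact: F⁻¹(0.025) = 0.639; F⁻¹(0.975) = 0.932.

[0.639, 0.932]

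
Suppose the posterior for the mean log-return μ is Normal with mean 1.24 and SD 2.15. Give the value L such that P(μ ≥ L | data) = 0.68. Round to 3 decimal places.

Need L with P(μ ≥ L) = 0.68: L = 1.24 − z_{0.32}·2.15.
z = 0.468; L = 1.24 − 0.468 × 2.15 = 0.234.

0.234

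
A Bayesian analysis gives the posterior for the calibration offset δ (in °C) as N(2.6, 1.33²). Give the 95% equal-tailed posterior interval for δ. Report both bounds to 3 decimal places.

[-0.007, 5.207]

The posterior is symmetric, so the 95% equal-tailed interval is δ = 2.6 ± z·1.33 with z = 1.960.
Half-width: 1.960 × 1.33 = 2.607.
2.6 − 2.607 = -0.007; 2.6 + 2.607 = 5.207.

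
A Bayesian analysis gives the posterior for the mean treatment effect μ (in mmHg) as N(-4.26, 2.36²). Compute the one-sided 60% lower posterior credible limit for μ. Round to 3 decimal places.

Need L with P(μ ≥ L) = 0.60: L = -4.26 − z_{0.4}·2.36.
z = 0.253; L = -4.26 − 0.253 × 2.36 = -4.858.

-4.858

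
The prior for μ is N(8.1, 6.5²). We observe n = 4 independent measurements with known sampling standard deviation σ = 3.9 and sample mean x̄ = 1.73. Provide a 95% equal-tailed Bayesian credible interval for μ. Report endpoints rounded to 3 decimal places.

[-1.405, 5.917]

Posterior precision = 1/6.5² + 4/3.9² = 0.0237 + 0.2630 = 0.2867, so posterior SD = 1.8678.
Posterior mean = (8.1/6.5² + 4·1.73/3.9²) / 0.2867 = 2.2560.
Interval: 2.2560 ± 1.960 × 1.8678 → [-1.405, 5.917].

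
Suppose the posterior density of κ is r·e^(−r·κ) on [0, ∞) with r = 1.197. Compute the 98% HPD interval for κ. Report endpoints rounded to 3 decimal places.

[0.000, 3.268]

The exponential density is strictly decreasing on [0, ∞), so the HPD interval is anchored at 0: [0, q] with P(κ ≤ q) = 0.98.
q = −ln(1 − 0.98) / 1.197 = 3.9120 / 1.197 = 3.268.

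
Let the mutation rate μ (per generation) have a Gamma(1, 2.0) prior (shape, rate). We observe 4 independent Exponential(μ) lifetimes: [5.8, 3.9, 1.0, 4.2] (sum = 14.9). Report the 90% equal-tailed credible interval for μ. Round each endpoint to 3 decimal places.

Posterior: Gamma(1+4, 2.0+14.9) = Gamma(5, 16.9) (shape, rate).
Equal-tailed 90% interval: Gamma(5, 16.9) quantiles at 0.05 and 0.95.
Posterior mean ≈ 0.296, SD ≈ 0.132; a Normal approximation gives roughly [0.078, 0.513].
Exact: lower = 0.117; upper = 0.542.

[0.117, 0.542]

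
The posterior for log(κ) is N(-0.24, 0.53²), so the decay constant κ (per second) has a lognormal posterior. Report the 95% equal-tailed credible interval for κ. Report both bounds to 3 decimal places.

On the log scale the 95% interval is -0.24 ± 1.960 × 0.53 = [-1.2788, 0.7988].
Exponentiate: [e^-1.2788, e^0.7988] = [0.278, 2.223].

[0.278, 2.223]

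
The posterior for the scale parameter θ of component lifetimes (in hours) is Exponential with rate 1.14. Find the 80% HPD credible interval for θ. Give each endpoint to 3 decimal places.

The exponential density is strictly decreasing on [0, ∞), so the HPD interval is anchored at 0: [0, q] with P(θ ≤ q) = 0.80.
q = −ln(1 − 0.80) / 1.14 = 1.6094 / 1.14 = 1.412.

[0.000, 1.412]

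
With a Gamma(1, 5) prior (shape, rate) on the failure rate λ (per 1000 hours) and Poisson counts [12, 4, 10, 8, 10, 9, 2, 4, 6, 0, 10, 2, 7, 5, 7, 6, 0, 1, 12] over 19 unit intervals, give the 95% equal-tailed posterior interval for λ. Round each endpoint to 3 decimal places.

[3.994, 5.752]

Posterior: Gamma(1+115, 5+19) = Gamma(116, 24) (shape, rate).
Equal-tailed 95% interval: Gamma(116, 24) quantiles at 0.025 and 0.975.
Posterior mean ≈ 4.833, SD ≈ 0.449; a Normal approximation gives roughly [3.954, 5.713].
Exact: lower = 3.994; upper = 5.752.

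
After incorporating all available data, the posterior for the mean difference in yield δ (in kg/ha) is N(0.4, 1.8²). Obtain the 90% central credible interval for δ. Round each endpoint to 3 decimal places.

[-2.561, 3.361]

The posterior is symmetric, so the 90% equal-tailed interval is δ = 0.4 ± z·1.8 with z = 1.645.
Half-width: 1.645 × 1.8 = 2.961.
0.4 − 2.961 = -2.561; 0.4 + 2.961 = 3.361.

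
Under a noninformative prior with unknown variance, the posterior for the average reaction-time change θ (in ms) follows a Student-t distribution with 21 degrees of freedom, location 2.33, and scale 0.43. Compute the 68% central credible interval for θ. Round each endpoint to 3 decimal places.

The t_21 distribution is symmetric; the 68% interval is 2.33 ± t·0.43 with t_{0.84,21} = 1.019.
Half-width: 1.019 × 0.43 = 0.438.
2.33 − 0.438 = 1.892; 2.33 + 0.438 = 2.768.

[1.892, 2.768]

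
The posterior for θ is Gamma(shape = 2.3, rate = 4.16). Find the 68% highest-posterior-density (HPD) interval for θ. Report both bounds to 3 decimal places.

The posterior is unimodal and skewed, so the HPD interval has equal density at both endpoints and is the shortest 68% interval.
Solving f(0.104) = f(0.698) with F(0.698) − F(0.104) = 0.68 gives [0.104, 0.698].
For comparison, the equal-tailed interval is [0.217, 0.889]; the HPD is narrower and shifted toward the mode.

[0.104, 0.698]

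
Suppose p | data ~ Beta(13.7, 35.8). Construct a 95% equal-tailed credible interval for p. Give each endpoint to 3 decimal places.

[0.163, 0.408]

Posterior: Beta(13.7, 35.8).
Equal-tailed 95% interval: the 0.025 and 0.975 quantiles of Beta(13.7, 35.8).
Posterior mean ≈ 0.277, SD ≈ 0.063; a Normal approximation gives roughly [0.153, 0.400].
Exact: F⁻¹(0.025) = 0.163; F⁻¹(0.975) = 0.408.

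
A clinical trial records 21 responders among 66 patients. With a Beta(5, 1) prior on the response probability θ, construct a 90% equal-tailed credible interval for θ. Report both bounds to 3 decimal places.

[0.271, 0.456]

Posterior: Beta(5+21, 1+45) = Beta(26, 46).
Equal-tailed 90% interval: the 0.05 and 0.95 quantiles of Beta(26, 46).
Posterior mean ≈ 0.361, SD ≈ 0.056; a Normal approximation gives roughly [0.269, 0.454].
Exact: F⁻¹(0.05) = 0.271; F⁻¹(0.95) = 0.456.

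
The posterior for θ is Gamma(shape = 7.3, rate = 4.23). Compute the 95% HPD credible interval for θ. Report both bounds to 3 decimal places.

[0.599, 2.997]

The posterior is unimodal and skewed, so the HPD interval has equal density at both endpoints and is the shortest 95% interval.
Solving f(0.599) = f(2.997) with F(2.997) − F(0.599) = 0.95 gives [0.599, 2.997].
For comparison, the equal-tailed interval is [0.710, 3.185]; the HPD is narrower and shifted toward the mode.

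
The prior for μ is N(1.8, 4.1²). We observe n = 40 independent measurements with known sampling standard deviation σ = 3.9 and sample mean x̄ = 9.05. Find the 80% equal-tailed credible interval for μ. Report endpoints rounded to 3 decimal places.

[8.108, 9.671]

Posterior precision = 1/4.1² + 40/3.9² = 0.0595 + 2.6298 = 2.6893, so posterior SD = 0.6098.
Posterior mean = (1.8/4.1² + 40·9.05/3.9²) / 2.6893 = 8.8896.
Interval: 8.8896 ± 1.282 × 0.6098 → [8.108, 9.671].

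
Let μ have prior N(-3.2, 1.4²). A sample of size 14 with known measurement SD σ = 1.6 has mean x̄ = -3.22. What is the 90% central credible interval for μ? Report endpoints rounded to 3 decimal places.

Posterior precision = 1/1.4² + 14/1.6² = 0.5102 + 5.4687 = 5.9790, so posterior SD = 0.4090.
Posterior mean = (-3.2/1.4² + 14·-3.22/1.6²) / 5.9790 = -3.2183.
Interval: -3.2183 ± 1.645 × 0.4090 → [-3.891, -2.546].

[-3.891, -2.546]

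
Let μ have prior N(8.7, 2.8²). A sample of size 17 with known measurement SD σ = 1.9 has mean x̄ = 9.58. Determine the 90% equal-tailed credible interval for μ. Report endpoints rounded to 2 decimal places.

[8.81, 10.30]

Posterior precision = 1/2.8² + 17/1.9² = 0.1276 + 4.7091 = 4.8367, so posterior SD = 0.4547.
Posterior mean = (8.7/2.8² + 17·9.58/1.9²) / 4.8367 = 9.5568.
Interval: 9.5568 ± 1.645 × 0.4547 → [8.81, 10.30].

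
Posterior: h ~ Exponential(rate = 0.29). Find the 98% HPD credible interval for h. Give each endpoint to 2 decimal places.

[0.00, 13.49]

The exponential density is strictly decreasing on [0, ∞), so the HPD interval is anchored at 0: [0, q] with P(h ≤ q) = 0.98.
q = −ln(1 − 0.98) / 0.29 = 3.9120 / 0.29 = 13.49.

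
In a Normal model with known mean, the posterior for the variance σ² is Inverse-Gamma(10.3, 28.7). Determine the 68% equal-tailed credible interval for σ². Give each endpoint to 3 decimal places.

Inverse-Gamma(10.3, 28.7) quantiles: F⁻¹(0.16) and F⁻¹(0.84).
Equivalently, 1/σ² ~ Gamma(10.3, rate = 28.7); invert its 0.84 and 0.16 quantiles.
Posterior mean ≈ 3.086, SD ≈ 1.071; a Normal approximation gives roughly [2.021, 4.151].
Exact: lower = 2.136; upper = 4.010.

[2.136, 4.010]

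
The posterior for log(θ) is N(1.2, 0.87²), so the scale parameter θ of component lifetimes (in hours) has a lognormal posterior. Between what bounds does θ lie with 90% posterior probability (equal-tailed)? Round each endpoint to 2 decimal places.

[0.79, 13.89]

On the log scale the 90% interval is 1.2 ± 1.645 × 0.87 = [-0.2310, 2.6310].
Exponentiate: [e^-0.2310, e^2.6310] = [0.79, 13.89].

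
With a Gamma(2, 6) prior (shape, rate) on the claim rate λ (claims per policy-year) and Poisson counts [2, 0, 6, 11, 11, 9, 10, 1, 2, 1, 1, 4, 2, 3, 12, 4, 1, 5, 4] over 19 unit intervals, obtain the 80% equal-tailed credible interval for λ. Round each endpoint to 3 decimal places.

[3.160, 4.137]

Posterior: Gamma(2+89, 6+19) = Gamma(91, 25) (shape, rate).
Equal-tailed 80% interval: Gamma(91, 25) quantiles at 0.1 and 0.9.
Posterior mean ≈ 3.640, SD ≈ 0.382; a Normal approximation gives roughly [3.151, 4.129].
Exact: lower = 3.160; upper = 4.137.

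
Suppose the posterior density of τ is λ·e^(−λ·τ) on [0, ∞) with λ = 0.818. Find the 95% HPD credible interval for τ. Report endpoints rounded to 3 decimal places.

The exponential density is strictly decreasing on [0, ∞), so the HPD interval is anchored at 0: [0, q] with P(τ ≤ q) = 0.95.
q = −ln(1 − 0.95) / 0.818 = 2.9957 / 0.818 = 3.662.

[0.000, 3.662]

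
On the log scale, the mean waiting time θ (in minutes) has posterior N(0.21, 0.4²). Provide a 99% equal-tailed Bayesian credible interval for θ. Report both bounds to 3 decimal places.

[0.440, 3.457]

On the log scale the 99% interval is 0.21 ± 2.576 × 0.4 = [-0.8203, 1.2403].
Exponentiate: [e^-0.8203, e^1.2403] = [0.440, 3.457].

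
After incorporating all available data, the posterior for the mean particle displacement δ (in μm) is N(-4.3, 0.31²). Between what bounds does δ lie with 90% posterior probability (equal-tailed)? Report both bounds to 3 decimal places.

[-4.810, -3.790]

The posterior is symmetric, so the 90% equal-tailed interval is δ = -4.3 ± z·0.31 with z = 1.645.
Half-width: 1.645 × 0.31 = 0.510.
-4.3 − 0.510 = -4.810; -4.3 + 0.510 = -3.790.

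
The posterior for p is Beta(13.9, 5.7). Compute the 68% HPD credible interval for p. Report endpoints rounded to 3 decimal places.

[0.625, 0.825]

The posterior is unimodal and skewed, so the HPD interval has equal density at both endpoints and is the shortest 68% interval.
Solving f(0.625) = f(0.825) with F(0.825) − F(0.625) = 0.68 gives [0.625, 0.825].
For comparison, the equal-tailed interval is [0.608, 0.810]; the HPD is narrower and shifted toward the mode.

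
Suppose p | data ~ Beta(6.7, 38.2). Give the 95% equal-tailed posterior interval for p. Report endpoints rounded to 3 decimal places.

Posterior: Beta(6.7, 38.2).
Equal-tailed 95% interval: the 0.025 and 0.975 quantiles of Beta(6.7, 38.2).
Posterior mean ≈ 0.149, SD ≈ 0.053; a Normal approximation gives roughly [0.046, 0.252].
Exact: F⁻¹(0.025) = 0.062; F⁻¹(0.975) = 0.266.

[0.062, 0.266]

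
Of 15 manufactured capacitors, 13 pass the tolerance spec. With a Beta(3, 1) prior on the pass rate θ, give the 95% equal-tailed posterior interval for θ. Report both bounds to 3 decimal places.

[0.653, 0.964]

Posterior: Beta(3+13, 1+2) = Beta(16, 3).
Equal-tailed 95% interval: the 0.025 and 0.975 quantiles of Beta(16, 3).
Posterior mean ≈ 0.842, SD ≈ 0.082; a Normal approximation gives roughly [0.682, 1.002].
Exact: F⁻¹(0.025) = 0.653; F⁻¹(0.975) = 0.964.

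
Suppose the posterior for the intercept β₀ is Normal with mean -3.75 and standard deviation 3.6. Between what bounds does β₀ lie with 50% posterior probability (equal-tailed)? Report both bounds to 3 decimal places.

[-6.178, -1.322]

The posterior is symmetric, so the 50% equal-tailed interval is β₀ = -3.75 ± z·3.6 with z = 0.674.
Half-width: 0.674 × 3.6 = 2.428.
-3.75 − 2.428 = -6.178; -3.75 + 2.428 = -1.322.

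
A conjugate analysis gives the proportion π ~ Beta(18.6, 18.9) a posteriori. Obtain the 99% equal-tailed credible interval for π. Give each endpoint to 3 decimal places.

Posterior: Beta(18.6, 18.9).
Equal-tailed 99% interval: the 0.005 and 0.995 quantiles of Beta(18.6, 18.9).
Posterior mean ≈ 0.496, SD ≈ 0.081; a Normal approximation gives roughly [0.288, 0.704].
Exact: F⁻¹(0.005) = 0.294; F⁻¹(0.995) = 0.699.

[0.294, 0.699]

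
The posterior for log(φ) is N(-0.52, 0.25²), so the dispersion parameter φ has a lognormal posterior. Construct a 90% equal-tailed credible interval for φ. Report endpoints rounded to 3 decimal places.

[0.394, 0.897]

On the log scale the 90% interval is -0.52 ± 1.645 × 0.25 = [-0.9312, -0.1088].
Exponentiate: [e^-0.9312, e^-0.1088] = [0.394, 0.897].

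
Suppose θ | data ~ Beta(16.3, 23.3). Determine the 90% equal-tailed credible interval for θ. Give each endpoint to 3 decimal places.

Posterior: Beta(16.3, 23.3).
Equal-tailed 90% interval: the 0.05 and 0.95 quantiles of Beta(16.3, 23.3).
Posterior mean ≈ 0.412, SD ≈ 0.077; a Normal approximation gives roughly [0.285, 0.539].
Exact: F⁻¹(0.05) = 0.287; F⁻¹(0.95) = 0.541.

[0.287, 0.541]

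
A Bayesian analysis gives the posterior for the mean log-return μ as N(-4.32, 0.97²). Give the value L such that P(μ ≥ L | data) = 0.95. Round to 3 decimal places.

-5.916

Need L with P(μ ≥ L) = 0.95: L = -4.32 − z_{0.05}·0.97.
z = 1.645; L = -4.32 − 1.645 × 0.97 = -5.916.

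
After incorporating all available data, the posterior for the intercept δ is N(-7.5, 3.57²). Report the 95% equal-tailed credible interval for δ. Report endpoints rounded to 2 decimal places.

[-14.50, -0.50]

The posterior is symmetric, so the 95% equal-tailed interval is δ = -7.5 ± z·3.57 with z = 1.960.
Half-width: 1.960 × 3.57 = 7.00.
-7.5 − 7.00 = -14.50; -7.5 + 7.00 = -0.50.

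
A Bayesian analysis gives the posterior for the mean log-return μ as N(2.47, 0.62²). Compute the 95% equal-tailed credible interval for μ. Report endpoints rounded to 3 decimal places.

[1.255, 3.685]

The posterior is symmetric, so the 95% equal-tailed interval is μ = 2.47 ± z·0.62 with z = 1.960.
Half-width: 1.960 × 0.62 = 1.215.
2.47 − 1.215 = 1.255; 2.47 + 1.215 = 3.685.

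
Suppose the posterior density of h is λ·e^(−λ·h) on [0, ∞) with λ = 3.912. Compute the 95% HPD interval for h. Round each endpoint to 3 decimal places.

[0.000, 0.766]

The exponential density is strictly decreasing on [0, ∞), so the HPD interval is anchored at 0: [0, q] with P(h ≤ q) = 0.95.
q = −ln(1 − 0.95) / 3.912 = 2.9957 / 3.912 = 0.766.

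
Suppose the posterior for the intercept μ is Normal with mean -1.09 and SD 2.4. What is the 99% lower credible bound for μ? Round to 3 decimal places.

Need L with P(μ ≥ L) = 0.99: L = -1.09 − z_{0.01}·2.4.
z = 2.326; L = -1.09 − 2.326 × 2.4 = -6.673.

-6.673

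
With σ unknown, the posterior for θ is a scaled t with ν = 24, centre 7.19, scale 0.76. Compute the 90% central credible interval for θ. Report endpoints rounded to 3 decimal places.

[5.890, 8.490]

The t_24 distribution is symmetric; the 90% interval is 7.19 ± t·0.76 with t_{0.95,24} = 1.711.
Half-width: 1.711 × 0.76 = 1.300.
7.19 − 1.300 = 5.890; 7.19 + 1.300 = 8.490.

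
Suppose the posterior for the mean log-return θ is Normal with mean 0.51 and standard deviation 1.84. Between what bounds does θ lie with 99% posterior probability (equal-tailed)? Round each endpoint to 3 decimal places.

The posterior is symmetric, so the 99% equal-tailed interval is θ = 0.51 ± z·1.84 with z = 2.576.
Half-width: 2.576 × 1.84 = 4.740.
0.51 − 4.740 = -4.230; 0.51 + 4.740 = 5.250.

[-4.230, 5.250]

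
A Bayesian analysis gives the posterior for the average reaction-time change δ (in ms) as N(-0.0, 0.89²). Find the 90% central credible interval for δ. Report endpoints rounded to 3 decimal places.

The posterior is symmetric, so the 90% equal-tailed interval is δ = -0.0 ± z·0.89 with z = 1.645.
Half-width: 1.645 × 0.89 = 1.464.
-0.0 − 1.464 = -1.464; -0.0 + 1.464 = 1.464.

[-1.464, 1.464]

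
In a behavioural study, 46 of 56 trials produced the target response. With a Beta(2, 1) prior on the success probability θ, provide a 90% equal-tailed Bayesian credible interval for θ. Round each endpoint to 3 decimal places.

Posterior: Beta(2+46, 1+10) = Beta(48, 11).
Equal-tailed 90% interval: the 0.05 and 0.95 quantiles of Beta(48, 11).
Posterior mean ≈ 0.814, SD ≈ 0.050; a Normal approximation gives roughly [0.731, 0.896].
Exact: F⁻¹(0.05) = 0.725; F⁻¹(0.95) = 0.890.

[0.725, 0.890]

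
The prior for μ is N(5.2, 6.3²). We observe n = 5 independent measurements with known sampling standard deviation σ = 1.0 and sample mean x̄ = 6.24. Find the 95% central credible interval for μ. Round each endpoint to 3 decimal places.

Posterior precision = 1/6.3² + 5/1.0² = 0.0252 + 5.0000 = 5.0252, so posterior SD = 0.4461.
Posterior mean = (5.2/6.3² + 5·6.24/1.0²) / 5.0252 = 6.2348.
Interval: 6.2348 ± 1.960 × 0.4461 → [5.360, 7.109].

[5.360, 7.109]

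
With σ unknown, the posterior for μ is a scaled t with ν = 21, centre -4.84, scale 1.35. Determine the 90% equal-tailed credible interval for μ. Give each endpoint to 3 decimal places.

[-7.163, -2.517]

The t_21 distribution is symmetric; the 90% interval is -4.84 ± t·1.35 with t_{0.95,21} = 1.721.
Half-width: 1.721 × 1.35 = 2.323.
-4.84 − 2.323 = -7.163; -4.84 + 2.323 = -2.517.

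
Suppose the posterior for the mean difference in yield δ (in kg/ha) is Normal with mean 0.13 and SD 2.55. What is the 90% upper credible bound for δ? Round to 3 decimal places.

3.398

Need U with P(δ ≤ U) = 0.90: U = 0.13 + z_{0.1}·2.55.
z = 1.282; U = 0.13 + 1.282 × 2.55 = 3.398.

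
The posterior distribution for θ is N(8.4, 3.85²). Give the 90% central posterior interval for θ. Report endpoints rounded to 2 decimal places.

The posterior is symmetric, so the 90% equal-tailed interval is θ = 8.4 ± z·3.85 with z = 1.645.
Half-width: 1.645 × 3.85 = 6.33.
8.4 − 6.33 = 2.07; 8.4 + 6.33 = 14.73.

[2.07, 14.73]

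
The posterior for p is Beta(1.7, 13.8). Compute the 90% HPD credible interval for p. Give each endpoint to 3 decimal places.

The posterior is unimodal and skewed, so the HPD interval has equal density at both endpoints and is the shortest 90% interval.
Solving f(0.003) = f(0.217) with F(0.217) − F(0.003) = 0.90 gives [0.003, 0.217].
For comparison, the equal-tailed interval is [0.017, 0.260]; the HPD is narrower and shifted toward the mode.

[0.003, 0.217]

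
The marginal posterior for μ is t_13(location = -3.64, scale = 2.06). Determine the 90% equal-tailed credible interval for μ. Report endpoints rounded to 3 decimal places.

[-7.288, 0.008]

The t_13 distribution is symmetric; the 90% interval is -3.64 ± t·2.06 with t_{0.95,13} = 1.771.
Half-width: 1.771 × 2.06 = 3.648.
-3.64 − 3.648 = -7.288; -3.64 + 3.648 = 0.008.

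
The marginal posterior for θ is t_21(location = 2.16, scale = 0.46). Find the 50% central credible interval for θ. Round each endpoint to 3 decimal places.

[1.844, 2.476]

The t_21 distribution is symmetric; the 50% interval is 2.16 ± t·0.46 with t_{0.75,21} = 0.686.
Half-width: 0.686 × 0.46 = 0.316.
2.16 − 0.316 = 1.844; 2.16 + 0.316 = 2.476.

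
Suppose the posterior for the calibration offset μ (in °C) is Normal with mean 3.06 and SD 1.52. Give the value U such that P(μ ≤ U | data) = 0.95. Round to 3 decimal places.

5.560

Need U with P(μ ≤ U) = 0.95: U = 3.06 + z_{0.05}·1.52.
z = 1.645; U = 3.06 + 1.645 × 1.52 = 5.560.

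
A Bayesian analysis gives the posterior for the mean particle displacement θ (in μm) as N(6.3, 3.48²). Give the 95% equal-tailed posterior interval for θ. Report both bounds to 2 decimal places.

[-0.52, 13.12]

The posterior is symmetric, so the 95% equal-tailed interval is θ = 6.3 ± z·3.48 with z = 1.960.
Half-width: 1.960 × 3.48 = 6.82.
6.3 − 6.82 = -0.52; 6.3 + 6.82 = 13.12.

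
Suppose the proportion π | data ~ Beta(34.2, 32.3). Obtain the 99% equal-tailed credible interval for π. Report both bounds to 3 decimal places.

[0.359, 0.668]

Posterior: Beta(34.2, 32.3).
Equal-tailed 99% interval: the 0.005 and 0.995 quantiles of Beta(34.2, 32.3).
Posterior mean ≈ 0.514, SD ≈ 0.061; a Normal approximation gives roughly [0.358, 0.671].
Exact: F⁻¹(0.005) = 0.359; F⁻¹(0.995) = 0.668.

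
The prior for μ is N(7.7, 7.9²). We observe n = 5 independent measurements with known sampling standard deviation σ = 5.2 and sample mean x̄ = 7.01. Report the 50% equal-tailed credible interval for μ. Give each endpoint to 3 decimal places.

Posterior precision = 1/7.9² + 5/5.2² = 0.0160 + 0.1849 = 0.2009, so posterior SD = 2.2309.
Posterior mean = (7.7/7.9² + 5·7.01/5.2²) / 0.2009 = 7.0650.
Interval: 7.0650 ± 0.674 × 2.2309 → [5.560, 8.570].

[5.560, 8.570]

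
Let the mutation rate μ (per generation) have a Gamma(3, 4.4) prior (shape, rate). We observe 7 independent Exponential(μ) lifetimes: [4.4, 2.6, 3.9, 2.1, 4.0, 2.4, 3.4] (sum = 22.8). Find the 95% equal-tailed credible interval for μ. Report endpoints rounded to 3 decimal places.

[0.176, 0.628]

Posterior: Gamma(3+7, 4.4+22.8) = Gamma(10, 27.2) (shape, rate).
Equal-tailed 95% interval: Gamma(10, 27.2) quantiles at 0.025 and 0.975.
Posterior mean ≈ 0.368, SD ≈ 0.116; a Normal approximation gives roughly [0.140, 0.596].
Exact: lower = 0.176; upper = 0.628.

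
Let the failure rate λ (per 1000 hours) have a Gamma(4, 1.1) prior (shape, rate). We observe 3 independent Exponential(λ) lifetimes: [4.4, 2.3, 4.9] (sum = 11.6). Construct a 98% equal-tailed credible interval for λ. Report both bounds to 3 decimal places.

[0.183, 1.147]

Posterior: Gamma(4+3, 1.1+11.6) = Gamma(7, 12.7) (shape, rate).
Equal-tailed 98% interval: Gamma(7, 12.7) quantiles at 0.01 and 0.99.
Posterior mean ≈ 0.551, SD ≈ 0.208; a Normal approximation gives roughly [0.067, 1.036].
Exact: lower = 0.183; upper = 1.147.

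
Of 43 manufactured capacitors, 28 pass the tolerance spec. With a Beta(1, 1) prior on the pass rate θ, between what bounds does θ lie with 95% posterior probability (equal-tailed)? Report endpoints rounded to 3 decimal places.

[0.501, 0.776]

Posterior: Beta(1+28, 1+15) = Beta(29, 16).
Equal-tailed 95% interval: the 0.025 and 0.975 quantiles of Beta(29, 16).
Posterior mean ≈ 0.644, SD ≈ 0.071; a Normal approximation gives roughly [0.506, 0.783].
Exact: F⁻¹(0.025) = 0.501; F⁻¹(0.975) = 0.776.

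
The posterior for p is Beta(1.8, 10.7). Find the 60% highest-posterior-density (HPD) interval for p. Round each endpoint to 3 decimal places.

The posterior is unimodal and skewed, so the HPD interval has equal density at both endpoints and is the shortest 60% interval.
Solving f(0.025) = f(0.165) with F(0.165) − F(0.025) = 0.60 gives [0.025, 0.165].
For comparison, the equal-tailed interval is [0.060, 0.218]; the HPD is narrower and shifted toward the mode.

[0.025, 0.165]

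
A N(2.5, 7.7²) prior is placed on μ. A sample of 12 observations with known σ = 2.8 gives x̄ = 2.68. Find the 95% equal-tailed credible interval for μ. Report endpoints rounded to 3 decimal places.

Posterior precision = 1/7.7² + 12/2.8² = 0.0169 + 1.5306 = 1.5475, so posterior SD = 0.8039.
Posterior mean = (2.5/7.7² + 12·2.68/2.8²) / 1.5475 = 2.6780.
Interval: 2.6780 ± 1.960 × 0.8039 → [1.102, 4.254].

[1.102, 4.254]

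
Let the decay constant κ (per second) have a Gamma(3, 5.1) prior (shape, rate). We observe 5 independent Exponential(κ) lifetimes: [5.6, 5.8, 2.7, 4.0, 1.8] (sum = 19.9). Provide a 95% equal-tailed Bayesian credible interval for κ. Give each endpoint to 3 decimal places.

[0.138, 0.577]

Posterior: Gamma(3+5, 5.1+19.9) = Gamma(8, 25.0) (shape, rate).
Equal-tailed 95% interval: Gamma(8, 25.0) quantiles at 0.025 and 0.975.
Posterior mean ≈ 0.320, SD ≈ 0.113; a Normal approximation gives roughly [0.098, 0.542].
Exact: lower = 0.138; upper = 0.577.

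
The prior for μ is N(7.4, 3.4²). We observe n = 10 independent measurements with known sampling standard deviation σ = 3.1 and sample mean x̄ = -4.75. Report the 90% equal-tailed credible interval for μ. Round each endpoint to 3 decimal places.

Posterior precision = 1/3.4² + 10/3.1² = 0.0865 + 1.0406 = 1.1271, so posterior SD = 0.9419.
Posterior mean = (7.4/3.4² + 10·-4.75/3.1²) / 1.1271 = -3.8175.
Interval: -3.8175 ± 1.645 × 0.9419 → [-5.367, -2.268].

[-5.367, -2.268]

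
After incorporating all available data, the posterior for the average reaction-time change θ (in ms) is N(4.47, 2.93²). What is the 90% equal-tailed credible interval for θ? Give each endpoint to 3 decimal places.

The posterior is symmetric, so the 90% equal-tailed interval is θ = 4.47 ± z·2.93 with z = 1.645.
Half-width: 1.645 × 2.93 = 4.819.
4.47 − 4.819 = -0.349; 4.47 + 4.819 = 9.289.

[-0.349, 9.289]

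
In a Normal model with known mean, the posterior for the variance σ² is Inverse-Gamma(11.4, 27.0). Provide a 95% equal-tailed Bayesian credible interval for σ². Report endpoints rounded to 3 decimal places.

Inverse-Gamma(11.4, 27.0) quantiles: F⁻¹(0.025) and F⁻¹(0.975).
Equivalently, 1/σ² ~ Gamma(11.4, rate = 27.0); invert its 0.975 and 0.025 quantiles.
Posterior mean ≈ 2.596, SD ≈ 0.847; a Normal approximation gives roughly [0.937, 4.256].
Exact: lower = 1.428; upper = 4.677.

[1.428, 4.677]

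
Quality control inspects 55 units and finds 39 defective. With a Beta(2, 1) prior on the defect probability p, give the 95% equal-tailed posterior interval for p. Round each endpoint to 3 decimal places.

[0.585, 0.816]

Posterior: Beta(2+39, 1+16) = Beta(41, 17).
Equal-tailed 95% interval: the 0.025 and 0.975 quantiles of Beta(41, 17).
Posterior mean ≈ 0.707, SD ≈ 0.059; a Normal approximation gives roughly [0.591, 0.823].
Exact: F⁻¹(0.025) = 0.585; F⁻¹(0.975) = 0.816.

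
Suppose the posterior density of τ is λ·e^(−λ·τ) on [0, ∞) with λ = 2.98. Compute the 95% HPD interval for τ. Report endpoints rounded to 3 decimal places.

[0.000, 1.005]

The exponential density is strictly decreasing on [0, ∞), so the HPD interval is anchored at 0: [0, q] with P(τ ≤ q) = 0.95.
q = −ln(1 − 0.95) / 2.98 = 2.9957 / 2.98 = 1.005.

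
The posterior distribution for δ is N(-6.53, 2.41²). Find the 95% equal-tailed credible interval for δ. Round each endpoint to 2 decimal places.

[-11.25, -1.81]

The posterior is symmetric, so the 95% equal-tailed interval is δ = -6.53 ± z·2.41 with z = 1.960.
Half-width: 1.960 × 2.41 = 4.72.
-6.53 − 4.72 = -11.25; -6.53 + 4.72 = -1.81.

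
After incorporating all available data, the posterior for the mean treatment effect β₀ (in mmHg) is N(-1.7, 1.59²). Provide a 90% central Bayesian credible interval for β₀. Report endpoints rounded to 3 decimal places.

[-4.315, 0.915]

The posterior is symmetric, so the 90% equal-tailed interval is β₀ = -1.7 ± z·1.59 with z = 1.645.
Half-width: 1.645 × 1.59 = 2.615.
-1.7 − 2.615 = -4.315; -1.7 + 2.615 = 0.915.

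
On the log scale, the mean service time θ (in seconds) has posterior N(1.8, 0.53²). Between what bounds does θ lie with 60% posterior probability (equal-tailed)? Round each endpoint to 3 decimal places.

On the log scale the 60% interval is 1.8 ± 0.842 × 0.53 = [1.3539, 2.2461].
Exponentiate: [e^1.3539, e^2.2461] = [3.873, 9.450].

[3.873, 9.450]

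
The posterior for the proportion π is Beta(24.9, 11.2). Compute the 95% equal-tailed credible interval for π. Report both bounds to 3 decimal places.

[0.532, 0.828]

Posterior: Beta(24.9, 11.2).
Equal-tailed 95% interval: the 0.025 and 0.975 quantiles of Beta(24.9, 11.2).
Posterior mean ≈ 0.690, SD ≈ 0.076; a Normal approximation gives roughly [0.541, 0.839].
Exact: F⁻¹(0.025) = 0.532; F⁻¹(0.975) = 0.828.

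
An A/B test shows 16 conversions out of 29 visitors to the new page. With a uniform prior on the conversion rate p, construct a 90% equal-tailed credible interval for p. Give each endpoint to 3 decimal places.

Posterior: Beta(1+16, 1+13) = Beta(17, 14).
Equal-tailed 90% interval: the 0.05 and 0.95 quantiles of Beta(17, 14).
Posterior mean ≈ 0.548, SD ≈ 0.088; a Normal approximation gives roughly [0.404, 0.693].
Exact: F⁻¹(0.05) = 0.402; F⁻¹(0.95) = 0.692.

[0.402, 0.692]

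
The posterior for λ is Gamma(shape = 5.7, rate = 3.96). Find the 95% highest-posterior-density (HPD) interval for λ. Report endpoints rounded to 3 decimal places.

The posterior is unimodal and skewed, so the HPD interval has equal density at both endpoints and is the shortest 95% interval.
Solving f(0.401) = f(2.636) with F(2.636) − F(0.401) = 0.95 gives [0.401, 2.636].
For comparison, the equal-tailed interval is [0.511, 2.840]; the HPD is narrower and shifted toward the mode.

[0.401, 2.636]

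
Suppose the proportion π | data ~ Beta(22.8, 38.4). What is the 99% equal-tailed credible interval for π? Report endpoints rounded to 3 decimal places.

[0.225, 0.536]

Posterior: Beta(22.8, 38.4).
Equal-tailed 99% interval: the 0.005 and 0.995 quantiles of Beta(22.8, 38.4).
Posterior mean ≈ 0.373, SD ≈ 0.061; a Normal approximation gives roughly [0.215, 0.530].
Exact: F⁻¹(0.005) = 0.225; F⁻¹(0.995) = 0.536.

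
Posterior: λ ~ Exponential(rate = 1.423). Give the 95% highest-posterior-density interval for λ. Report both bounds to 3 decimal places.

[0.000, 2.105]

The exponential density is strictly decreasing on [0, ∞), so the HPD interval is anchored at 0: [0, q] with P(λ ≤ q) = 0.95.
q = −ln(1 − 0.95) / 1.423 = 2.9957 / 1.423 = 2.105.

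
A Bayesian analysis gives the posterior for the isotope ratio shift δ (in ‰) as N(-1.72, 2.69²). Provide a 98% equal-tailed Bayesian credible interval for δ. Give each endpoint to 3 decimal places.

[-7.978, 4.538]

The posterior is symmetric, so the 98% equal-tailed interval is δ = -1.72 ± z·2.69 with z = 2.326.
Half-width: 2.326 × 2.69 = 6.258.
-1.72 − 6.258 = -7.978; -1.72 + 6.258 = 4.538.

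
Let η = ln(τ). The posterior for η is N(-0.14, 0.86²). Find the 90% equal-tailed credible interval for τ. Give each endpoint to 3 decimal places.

[0.211, 3.577]

On the log scale the 90% interval is -0.14 ± 1.645 × 0.86 = [-1.5546, 1.2746].
Exponentiate: [e^-1.5546, e^1.2746] = [0.211, 3.577].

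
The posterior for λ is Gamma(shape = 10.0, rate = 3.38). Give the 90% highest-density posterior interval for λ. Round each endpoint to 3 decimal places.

The posterior is unimodal and skewed, so the HPD interval has equal density at both endpoints and is the shortest 90% interval.
Solving f(1.448) = f(4.420) with F(4.420) − F(1.448) = 0.90 gives [1.448, 4.420].
For comparison, the equal-tailed interval is [1.605, 4.647]; the HPD is narrower and shifted toward the mode.

[1.448, 4.420]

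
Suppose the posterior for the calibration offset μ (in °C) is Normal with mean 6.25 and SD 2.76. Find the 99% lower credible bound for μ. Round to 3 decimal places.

Need L with P(μ ≥ L) = 0.99: L = 6.25 − z_{0.01}·2.76.
z = 2.326; L = 6.25 − 2.326 × 2.76 = -0.171.

-0.171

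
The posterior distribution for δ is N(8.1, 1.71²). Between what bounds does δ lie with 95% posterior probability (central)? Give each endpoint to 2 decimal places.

The posterior is symmetric, so the 95% equal-tailed interval is δ = 8.1 ± z·1.71 with z = 1.960.
Half-width: 1.960 × 1.71 = 3.35.
8.1 − 3.35 = 4.75; 8.1 + 3.35 = 11.45.

[4.75, 11.45]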